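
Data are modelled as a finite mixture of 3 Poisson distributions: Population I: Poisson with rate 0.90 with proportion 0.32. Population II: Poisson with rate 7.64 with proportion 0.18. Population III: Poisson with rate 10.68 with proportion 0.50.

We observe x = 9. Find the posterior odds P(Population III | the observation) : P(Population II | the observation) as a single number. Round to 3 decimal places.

Since P(k|x) ∝ π_k f_k(x), the posterior odds are π_i f_i(x) / (π_j f_j(x)).
Evaluate each component's likelihood at the observed value:
  p_I = e^(−0.90)·0.90^9/9! = 4.34065e-07
  p_II = e^(−7.64)·7.64^9/9! = 0.117508
  p_III = e^(−10.68)·10.68^9/9! = 0.114581
Odds = (0.50/0.18) × (0.114581/0.117508) = 2.77778 × 0.975093 ≈ 2.709

2.709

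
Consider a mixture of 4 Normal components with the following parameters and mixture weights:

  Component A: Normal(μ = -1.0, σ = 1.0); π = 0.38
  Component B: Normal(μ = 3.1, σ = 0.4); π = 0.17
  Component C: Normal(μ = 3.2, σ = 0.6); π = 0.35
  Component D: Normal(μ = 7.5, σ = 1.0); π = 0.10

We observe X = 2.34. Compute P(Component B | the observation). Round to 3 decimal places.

0.249

Apply Bayes' rule: the posterior for each component is proportional to its prior times its likelihood at x.
Evaluate each component's likelihood at the observed value:
  L_A = (1/(1.0·√(2π)))·exp(−(2.34−-1.0)²/(2·1.0²)) = 0.398942·exp(-5.57780) = 0.00150835
  L_B = (1/(0.4·√(2π)))·exp(−(2.34−3.1)²/(2·0.4²)) = 0.997356·exp(-1.80500) = 0.16404
  L_C = (1/(0.6·√(2π)))·exp(−(2.34−3.2)²/(2·0.6²)) = 0.664904·exp(-1.02722) = 0.238036
  L_D = (1/(1.0·√(2π)))·exp(−(2.34−7.5)²/(2·1.0²)) = 0.398942·exp(-13.31280) = 6.5953e-07
Unnormalised posteriors:
  P(Z=A)·L_A = 0.38 × 0.00150835 = 0.000573173
  P(Z=B)·L_B = 0.17 × 0.16404 = 0.0278867
  P(Z=C)·L_C = 0.35 × 0.238036 = 0.0833125
  P(Z=D)·L_D = 0.10 × 6.5953e-07 = 6.5953e-08
Sum: 0.000573173 + 0.0278867 + 0.0833125 + 6.5953e-08 = 0.111772
Responsibility of Component B: 0.0278867 / 0.111772 ≈ 0.249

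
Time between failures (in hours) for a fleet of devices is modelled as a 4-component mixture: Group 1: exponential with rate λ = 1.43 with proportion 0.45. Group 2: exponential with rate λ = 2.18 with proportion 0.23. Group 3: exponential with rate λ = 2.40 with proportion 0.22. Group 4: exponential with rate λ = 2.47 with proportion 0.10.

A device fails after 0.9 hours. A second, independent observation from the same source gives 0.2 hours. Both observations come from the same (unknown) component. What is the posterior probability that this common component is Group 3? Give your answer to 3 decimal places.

Apply Bayes' rule: the posterior for each component is proportional to its prior times its likelihood at x.
Since both observations come from the same component, the likelihood for component k is f_k(x₁)·f_k(x₂).
  p_1 = [1.43·e^(−1.43·0.9) = 1.43·e^(−1.2870) = 0.39482] × [1.07431] = 0.424157
  p_2 = [2.18·e^(−2.18·0.9) = 2.18·e^(−1.9620) = 0.306458] × [1.40963] = 0.431991
  p_3 = [2.40·e^(−2.40·0.9) = 2.40·e^(−2.1600) = 0.27678] × [1.48508] = 0.411041
  p_4 = [2.47·e^(−2.47·0.9) = 2.47·e^(−2.2230) = 0.267461] × [1.50715] = 0.403103
Unnormalised posteriors:
  w_1·p_1 = 0.45 × 0.424157 = 0.190871
  w_2·p_2 = 0.23 × 0.431991 = 0.099358
  w_3·p_3 = 0.22 × 0.411041 = 0.090429
  w_4·p_4 = 0.10 × 0.403103 = 0.0403103
Evidence: 0.190871 + 0.099358 + 0.090429 + 0.0403103 = 0.420968
P(Group 3 | x₁, x₂) = 0.090429 / 0.420968 ≈ 0.215

0.215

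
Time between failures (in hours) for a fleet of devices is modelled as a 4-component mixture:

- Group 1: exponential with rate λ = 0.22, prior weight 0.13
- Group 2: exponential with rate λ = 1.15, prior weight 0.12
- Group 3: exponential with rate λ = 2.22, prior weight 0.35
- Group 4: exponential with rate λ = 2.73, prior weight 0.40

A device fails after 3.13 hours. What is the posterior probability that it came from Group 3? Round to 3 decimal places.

Posterior ∝ prior × likelihood, so P(k | x) ∝ w_k f_k(x); normalise over all components.
Component likelihoods at x = 3.13 hours:
  L_1 = 0.110501
  L_2 = 0.031438
  L_3 = 0.00213115
  L_4 = 0.00053108
Multiply by the mixture weights:
  w_1·L_1 = 0.13 × 0.110501 = 0.0143652
  w_2·L_2 = 0.12 × 0.031438 = 0.00377256
  w_3·L_3 = 0.35 × 0.00213115 = 0.000745903
  w_4·L_4 = 0.40 × 0.00053108 = 0.000212432
Marginal: 0.0143652 + 0.00377256 + 0.000745903 + 0.000212432 = 0.0190961
P(Group 3 | the observation) = 0.000745903 / 0.0190961 ≈ 0.039

0.039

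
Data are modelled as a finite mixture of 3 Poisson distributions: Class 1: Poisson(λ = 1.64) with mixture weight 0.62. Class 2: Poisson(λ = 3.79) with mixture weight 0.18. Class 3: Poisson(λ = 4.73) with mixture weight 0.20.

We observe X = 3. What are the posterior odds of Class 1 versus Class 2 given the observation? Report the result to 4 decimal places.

Only the two components matter; the odds are (w_i f_i(x)) / (w_j f_j(x)).
Evaluate each component's likelihood at the observed value:
  L_1 = 0.142606
  L_2 = 0.205017
  L_3 = 0.155675
Odds = (0.62/0.18) × (0.142606/0.205017) = 3.44444 × 0.69558 ≈ 2.3959

2.3959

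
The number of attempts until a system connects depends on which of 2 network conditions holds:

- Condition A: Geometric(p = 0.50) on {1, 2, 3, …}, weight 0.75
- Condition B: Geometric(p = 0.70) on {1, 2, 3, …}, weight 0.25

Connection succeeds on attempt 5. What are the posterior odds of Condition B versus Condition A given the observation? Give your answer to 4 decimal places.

0.0605

Only the two components matter; the odds are (π_i f_i(x)) / (π_j f_j(x)).
Component likelihoods at x = 5:
  p_A = 0.50·(1−0.50)^4 = 0.50·0.0625 = 0.03125
  p_B = 0.70·(1−0.70)^4 = 0.70·0.0081 = 0.00567
0.0014175 / 0.0234375 ≈ 0.0605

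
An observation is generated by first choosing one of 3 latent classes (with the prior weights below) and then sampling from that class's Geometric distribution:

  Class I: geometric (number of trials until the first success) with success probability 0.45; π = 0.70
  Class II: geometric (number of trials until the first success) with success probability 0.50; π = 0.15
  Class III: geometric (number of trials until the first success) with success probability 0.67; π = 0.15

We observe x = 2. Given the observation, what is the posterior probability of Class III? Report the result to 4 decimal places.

0.1360

Apply Bayes' rule: the posterior for each component is proportional to its prior times its likelihood at x.
Geometric probabilities:
  L_I = 0.45·(1−0.45)^1 = 0.45·0.55 = 0.2475
  L_II = 0.50·(1−0.50)^1 = 0.50·0.5 = 0.25
  L_III = 0.67·(1−0.67)^1 = 0.67·0.33 = 0.2211
Multiply by the mixture weights:
  w_I·L_I = 0.70 × 0.2475 = 0.17325
  w_II·L_II = 0.15 × 0.25 = 0.0375
  w_III·L_III = 0.15 × 0.2211 = 0.033165
Marginal: 0.17325 + 0.0375 + 0.033165 = 0.243915
P(Class III | data) = 0.033165 / 0.243915 ≈ 0.1360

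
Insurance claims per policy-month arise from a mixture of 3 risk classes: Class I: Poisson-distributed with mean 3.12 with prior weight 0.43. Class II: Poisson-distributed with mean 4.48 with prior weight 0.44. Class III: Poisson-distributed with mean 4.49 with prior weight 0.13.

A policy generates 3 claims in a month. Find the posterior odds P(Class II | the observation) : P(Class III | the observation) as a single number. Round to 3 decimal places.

3.396

Since P(k|x) ∝ P(Z=k) f_k(x), the posterior odds are P(Z=i) f_i(x) / (P(Z=j) f_j(x)).
Component likelihoods at x = 3 claims:
  f_I = e^(−3.12)·3.12^3/3! = 0.223519
  f_II = e^(−4.48)·4.48^3/3! = 0.169841
  f_III = e^(−4.49)·4.49^3/3! = 0.16928
Posterior odds = (P(Z=II)·f_II) / (P(Z=III)·f_III) = (0.44·0.169841) / (0.13·0.16928) = 0.0747302 / 0.0220064 ≈ 3.396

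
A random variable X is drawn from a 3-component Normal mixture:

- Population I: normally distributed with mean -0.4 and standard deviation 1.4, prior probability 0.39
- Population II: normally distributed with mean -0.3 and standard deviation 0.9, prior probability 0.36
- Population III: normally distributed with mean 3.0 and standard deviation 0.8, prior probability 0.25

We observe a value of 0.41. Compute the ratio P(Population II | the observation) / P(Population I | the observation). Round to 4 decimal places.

1.2436

Since P(k|x) ∝ P(Z=k) f_k(x), the posterior odds are P(Z=i) f_i(x) / (P(Z=j) f_j(x)).
Evaluate each component's likelihood at the observed value:
  f_I = 0.241042
  f_II = 0.324733
  f_III = 0.00264126
Odds = (0.36/0.39) × (0.324733/0.241042) = 0.923077 × 1.34721 ≈ 1.2436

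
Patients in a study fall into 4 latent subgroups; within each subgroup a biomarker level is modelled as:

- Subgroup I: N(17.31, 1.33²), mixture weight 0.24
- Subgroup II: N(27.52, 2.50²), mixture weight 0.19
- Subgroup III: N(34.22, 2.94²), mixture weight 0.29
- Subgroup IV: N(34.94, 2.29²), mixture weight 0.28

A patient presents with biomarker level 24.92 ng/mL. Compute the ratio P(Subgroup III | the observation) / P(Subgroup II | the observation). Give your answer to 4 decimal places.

Since P(k|x) ∝ w_k f_k(x), the posterior odds are w_i f_i(x) / (w_j f_j(x)).
Evaluate each component's likelihood at the observed value:
  L_I = (1/(1.33·√(2π)))·exp(−(24.92−17.31)²/(2·1.33²)) = 0.299957·exp(-16.36952) = 2.33273e-08
  L_II = (1/(2.50·√(2π)))·exp(−(24.92−27.52)²/(2·2.50²)) = 0.159577·exp(-0.54080) = 0.0929188
  L_III = (1/(2.94·√(2π)))·exp(−(24.92−34.22)²/(2·2.94²)) = 0.135695·exp(-5.00312) = 0.000911452
  L_IV = (1/(2.29·√(2π)))·exp(−(24.92−34.94)²/(2·2.29²)) = 0.174211·exp(-9.57270) = 1.21256e-05
Posterior odds = (w_III·L_III) / (w_II·L_II) = (0.29·0.000911452) / (0.19·0.0929188) = 0.000264321 / 0.0176546 ≈ 0.0150

0.0150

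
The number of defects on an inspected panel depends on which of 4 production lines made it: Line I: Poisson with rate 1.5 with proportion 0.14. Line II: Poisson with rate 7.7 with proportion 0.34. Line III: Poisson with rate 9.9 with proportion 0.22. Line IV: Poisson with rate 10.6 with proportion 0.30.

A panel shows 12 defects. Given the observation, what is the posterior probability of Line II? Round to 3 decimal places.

P(component k | x) = π_k·f_k(x) / marginal(x), where marginal(x) = Σ_j π_j·f_j(x).
Component likelihoods at x = 12 defects:
  L_I = e^(−1.5)·1.5^12/12! = 6.04389e-08
  L_II = e^(−7.7)·7.7^12/12! = 0.0410662
  L_III = e^(−9.9)·9.9^12/12! = 0.0928475
  L_IV = e^(−10.6)·10.6^12/12! = 0.104668
Prior × likelihood for each component:
  π_I·L_I = 0.14 × 6.04389e-08 = 8.46144e-09
  π_II·L_II = 0.34 × 0.0410662 = 0.0139625
  π_III·L_III = 0.22 × 0.0928475 = 0.0204264
  π_IV·L_IV = 0.30 × 0.104668 = 0.0314003
Marginal: 8.46144e-09 + 0.0139625 + 0.0204264 + 0.0314003 = 0.0657892
P(Line II | the observation) = 0.0139625 / 0.0657892 ≈ 0.212

0.212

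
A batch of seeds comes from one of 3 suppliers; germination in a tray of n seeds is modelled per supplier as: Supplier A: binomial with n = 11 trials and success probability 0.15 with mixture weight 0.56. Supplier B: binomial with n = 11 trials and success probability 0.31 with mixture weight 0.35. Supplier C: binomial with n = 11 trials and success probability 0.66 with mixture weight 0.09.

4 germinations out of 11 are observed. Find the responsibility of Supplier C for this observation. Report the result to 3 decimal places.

0.026

Apply Bayes' rule: the posterior for each component is proportional to its prior times its likelihood at x.
Binomial probabilities:
  L_A = 0.0535564
  L_B = 0.226936
  L_C = 0.0328884
Unnormalised posteriors:
  π_A·L_A = 0.56 × 0.0535564 = 0.0299916
  π_B·L_B = 0.35 × 0.226936 = 0.0794278
  π_C·L_C = 0.09 × 0.0328884 = 0.00295995
Denominator: 0.0299916 + 0.0794278 + 0.00295995 = 0.112379
P(Supplier C | the observation) = 0.00295995 / 0.112379 ≈ 0.026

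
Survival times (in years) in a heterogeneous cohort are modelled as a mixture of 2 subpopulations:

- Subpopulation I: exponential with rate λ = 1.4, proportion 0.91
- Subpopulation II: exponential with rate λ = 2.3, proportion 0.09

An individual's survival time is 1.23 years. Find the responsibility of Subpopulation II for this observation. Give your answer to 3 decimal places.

0.051

Apply Bayes' rule: the posterior for each component is proportional to its prior times its likelihood at x.
Component likelihoods at x = 1.23 years:
  f_I = 0.250192
  f_II = 0.135865
Unnormalised posteriors:
  P(Z=I)·f_I = 0.91 × 0.250192 = 0.227674
  P(Z=II)·f_II = 0.09 × 0.135865 = 0.0122279
Evidence: 0.227674 + 0.0122279 = 0.239902
P(Subpopulation II | x) ≈ 0.051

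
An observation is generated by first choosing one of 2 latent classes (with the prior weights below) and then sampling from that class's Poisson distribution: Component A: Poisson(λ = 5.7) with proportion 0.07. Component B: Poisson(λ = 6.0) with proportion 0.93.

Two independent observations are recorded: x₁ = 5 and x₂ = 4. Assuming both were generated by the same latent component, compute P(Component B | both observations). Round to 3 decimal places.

0.920

Apply Bayes' rule: the posterior for each component is proportional to its prior times its likelihood at x.
Since both observations come from the same component, the likelihood for component k is f_k(x₁)·f_k(x₂).
  f_A = [e^(−5.7)·5.7^5/5! = 0.16777] × [0.147167] = 0.0246902
  f_B = [e^(−6.0)·6.0^5/5! = 0.160623] × [0.133853] = 0.0214998
Prior × likelihood for each component:
  w_A·f_A = 0.07 × 0.0246902 = 0.00172831
  w_B·f_B = 0.93 × 0.0214998 = 0.0199948
Denominator: 0.00172831 + 0.0199948 = 0.0217232
P(Component B | x) ≈ 0.920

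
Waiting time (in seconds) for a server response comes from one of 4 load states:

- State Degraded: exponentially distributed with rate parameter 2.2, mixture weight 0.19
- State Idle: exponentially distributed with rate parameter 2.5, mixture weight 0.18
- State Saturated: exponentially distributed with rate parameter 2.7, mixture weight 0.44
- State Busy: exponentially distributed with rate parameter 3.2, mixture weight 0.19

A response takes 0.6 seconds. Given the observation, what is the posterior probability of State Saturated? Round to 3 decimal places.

0.438

The responsibility of component k is P(Z=k) f_k(x) divided by Σ_j P(Z=j) f_j(x).
Component likelihoods at x = 0.6 seconds:
  L_Degraded = 0.587698
  L_Idle = 0.557825
  L_Saturated = 0.534326
  L_Busy = 0.469142
Unnormalised posteriors:
  P(Z=Degraded)·L_Degraded = 0.19 × 0.587698 = 0.111663
  P(Z=Idle)·L_Idle = 0.18 × 0.557825 = 0.100409
  P(Z=Saturated)·L_Saturated = 0.44 × 0.534326 = 0.235104
  P(Z=Busy)·L_Busy = 0.19 × 0.469142 = 0.089137
Marginal: 0.111663 + 0.100409 + 0.235104 + 0.089137 = 0.536312
P(State Saturated | data) ≈ 0.438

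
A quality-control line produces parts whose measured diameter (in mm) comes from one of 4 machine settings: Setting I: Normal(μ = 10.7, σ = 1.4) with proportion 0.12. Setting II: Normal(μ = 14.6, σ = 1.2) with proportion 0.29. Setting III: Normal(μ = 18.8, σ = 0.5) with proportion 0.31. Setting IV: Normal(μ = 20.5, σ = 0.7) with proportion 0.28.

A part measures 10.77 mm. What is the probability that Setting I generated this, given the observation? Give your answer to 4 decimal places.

0.9830

Apply Bayes' rule: the posterior for each component is proportional to its prior times its likelihood at x.
Component likelihoods at x = 10.77 mm:
  L_I = (1/(1.4·√(2π)))·exp(−(10.77−10.7)²/(2·1.4²)) = 0.284959·exp(-0.00125) = 0.284603
  L_II = (1/(1.2·√(2π)))·exp(−(10.77−14.6)²/(2·1.2²)) = 0.332452·exp(-5.09337) = 0.00204036
  L_III = (1/(0.5·√(2π)))·exp(−(10.77−18.8)²/(2·0.5²)) = 0.797885·exp(-128.96180) = 7.84408e-57
  L_IV = (1/(0.7·√(2π)))·exp(−(10.77−20.5)²/(2·0.7²)) = 0.569918·exp(-96.60500) = 6.32111e-43
Weight by the priors:
  π_I·L_I = 0.12 × 0.284603 = 0.0341523
  π_II·L_II = 0.29 × 0.00204036 = 0.000591705
  π_III·L_III = 0.31 × 7.84408e-57 = 2.43166e-57
  π_IV·L_IV = 0.28 × 6.32111e-43 = 1.76991e-43
Denominator: 0.0341523 + 0.000591705 + 2.43166e-57 + 1.76991e-43 = 0.034744
P(Setting I | the observation) ≈ 0.9830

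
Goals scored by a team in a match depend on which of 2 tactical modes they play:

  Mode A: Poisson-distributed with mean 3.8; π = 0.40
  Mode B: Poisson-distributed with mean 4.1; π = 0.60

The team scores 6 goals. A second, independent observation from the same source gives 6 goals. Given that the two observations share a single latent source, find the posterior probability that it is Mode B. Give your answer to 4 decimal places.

The responsibility of component k is π_k f_k(x) divided by Σ_j π_j f_j(x).
Since both observations come from the same component, the likelihood for component k is f_k(x₁)·f_k(x₂).
  p_A = [0.0935513] × [0.0935513] = 0.00875185
  p_B = [0.109336] × [0.109336] = 0.0119544
Prior × likelihood for each component:
  π_A·p_A = 0.40 × 0.00875185 = 0.00350074
  π_B·p_B = 0.60 × 0.0119544 = 0.00717262
Denominator: 0.00350074 + 0.00717262 = 0.0106734
P(Mode B | x₁, x₂) = 0.00717262 / 0.0106734 ≈ 0.6720

0.6720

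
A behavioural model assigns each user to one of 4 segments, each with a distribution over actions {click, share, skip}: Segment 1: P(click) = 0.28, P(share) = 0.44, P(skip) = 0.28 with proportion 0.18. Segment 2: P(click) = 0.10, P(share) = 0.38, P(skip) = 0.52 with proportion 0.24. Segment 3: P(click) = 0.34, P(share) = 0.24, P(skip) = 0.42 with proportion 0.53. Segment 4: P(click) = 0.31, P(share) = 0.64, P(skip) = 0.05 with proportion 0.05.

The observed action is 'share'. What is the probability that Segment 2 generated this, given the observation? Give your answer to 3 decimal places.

The responsibility of component k is π_k f_k(x) divided by Σ_j π_j f_j(x).
Evaluate each component's likelihood at the observed value:
  f_1 = P(share | comp) = 0.44
  f_2 = P(share | comp) = 0.38
  f_3 = P(share | comp) = 0.24
  f_4 = P(share | comp) = 0.64
Multiply by the mixture weights:
  π_1·f_1 = 0.18 × 0.44 = 0.0792
  π_2·f_2 = 0.24 × 0.38 = 0.0912
  π_3·f_3 = 0.53 × 0.24 = 0.1272
  π_4·f_4 = 0.05 × 0.64 = 0.032
Marginal: 0.0792 + 0.0912 + 0.1272 + 0.032 = 0.3296
Responsibility of Segment 2: 0.0912 / 0.3296 ≈ 0.277

0.277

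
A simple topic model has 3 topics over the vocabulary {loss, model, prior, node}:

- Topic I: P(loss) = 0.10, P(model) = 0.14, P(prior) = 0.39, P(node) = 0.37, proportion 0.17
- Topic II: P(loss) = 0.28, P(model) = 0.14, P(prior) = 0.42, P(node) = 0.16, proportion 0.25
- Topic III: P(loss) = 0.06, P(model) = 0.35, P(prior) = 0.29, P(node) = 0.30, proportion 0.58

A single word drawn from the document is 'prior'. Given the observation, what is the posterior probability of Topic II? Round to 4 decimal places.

0.3093

Posterior ∝ prior × likelihood, so P(k | x) ∝ w_k f_k(x); normalise over all components.
Categorical probabilities:
  f_I = P(prior | comp) = 0.39
  f_II = P(prior | comp) = 0.42
  f_III = P(prior | comp) = 0.29
Weight by the priors:
  w_I·f_I = 0.17 × 0.39 = 0.0663
  w_II·f_II = 0.25 × 0.42 = 0.105
  w_III·f_III = 0.58 × 0.29 = 0.1682
Evidence: 0.0663 + 0.105 + 0.1682 = 0.3395
Responsibility of Topic II: 0.105 / 0.3395 ≈ 0.3093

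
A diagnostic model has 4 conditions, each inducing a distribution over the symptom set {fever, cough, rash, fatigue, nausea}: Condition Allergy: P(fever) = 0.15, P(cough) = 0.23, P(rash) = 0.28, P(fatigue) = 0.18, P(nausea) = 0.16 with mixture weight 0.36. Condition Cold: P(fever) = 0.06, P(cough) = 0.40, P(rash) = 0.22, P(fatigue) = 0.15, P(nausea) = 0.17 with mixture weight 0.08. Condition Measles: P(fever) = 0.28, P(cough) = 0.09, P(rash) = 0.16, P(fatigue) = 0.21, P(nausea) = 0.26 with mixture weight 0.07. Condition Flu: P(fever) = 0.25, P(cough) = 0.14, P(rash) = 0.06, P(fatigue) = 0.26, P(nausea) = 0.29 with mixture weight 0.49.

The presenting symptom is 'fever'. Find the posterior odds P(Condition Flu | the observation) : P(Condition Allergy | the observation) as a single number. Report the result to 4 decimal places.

Posterior odds = (w_i f_i(x)) / (w_j f_j(x)); the normalising sum cancels.
Component likelihoods at x = 'fever':
  f_Allergy = P(fever | comp) = 0.15
  f_Cold = P(fever | comp) = 0.06
  f_Measles = P(fever | comp) = 0.28
  f_Flu = P(fever | comp) = 0.25
Posterior odds = (w_Flu·f_Flu) / (w_Allergy·f_Allergy) = (0.49·0.25) / (0.36·0.15) = 0.1225 / 0.054 ≈ 2.2685

2.2685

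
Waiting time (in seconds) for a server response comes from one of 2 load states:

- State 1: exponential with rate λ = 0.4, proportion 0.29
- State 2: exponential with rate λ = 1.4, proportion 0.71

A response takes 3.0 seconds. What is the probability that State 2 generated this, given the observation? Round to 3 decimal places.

Posterior ∝ prior × likelihood, so P(k | x) ∝ π_k f_k(x); normalise over all components.
Exponential densities:
  f_1 = 0.4·e^(−0.4·3.0) = 0.4·e^(−1.2000) = 0.120478
  f_2 = 1.4·e^(−1.4·3.0) = 1.4·e^(−4.2000) = 0.0209938
Multiply by the mixture weights:
  π_1·f_1 = 0.29 × 0.120478 = 0.0349385
  π_2·f_2 = 0.71 × 0.0209938 = 0.0149056
Normaliser: 0.0349385 + 0.0149056 = 0.0498441
P(State 2 | data) = 0.0149056 / 0.0498441 ≈ 0.299

0.299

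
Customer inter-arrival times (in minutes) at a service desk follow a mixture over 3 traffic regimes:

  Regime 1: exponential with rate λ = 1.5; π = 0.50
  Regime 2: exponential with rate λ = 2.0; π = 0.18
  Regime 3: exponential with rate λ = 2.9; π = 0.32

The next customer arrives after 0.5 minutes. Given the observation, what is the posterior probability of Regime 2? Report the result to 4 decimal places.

By Bayes' theorem, P(k | x) = P(Z=k) f_k(x) / Σ_j P(Z=j) f_j(x).
Component likelihoods at x = 0.5 minutes:
  f_1 = 1.5·e^(−1.5·0.5) = 1.5·e^(−0.7500) = 0.70855
  f_2 = 2.0·e^(−2.0·0.5) = 2.0·e^(−1.0000) = 0.735759
  f_3 = 2.9·e^(−2.9·0.5) = 2.9·e^(−1.4500) = 0.680254
Prior × likelihood for each component:
  P(Z=1)·f_1 = 0.50 × 0.70855 = 0.354275
  P(Z=2)·f_2 = 0.18 × 0.735759 = 0.132437
  P(Z=3)·f_3 = 0.32 × 0.680254 = 0.217681
Sum: 0.354275 + 0.132437 + 0.217681 = 0.704393
Responsibility of Regime 2: 0.132437 / 0.704393 ≈ 0.1880

0.1880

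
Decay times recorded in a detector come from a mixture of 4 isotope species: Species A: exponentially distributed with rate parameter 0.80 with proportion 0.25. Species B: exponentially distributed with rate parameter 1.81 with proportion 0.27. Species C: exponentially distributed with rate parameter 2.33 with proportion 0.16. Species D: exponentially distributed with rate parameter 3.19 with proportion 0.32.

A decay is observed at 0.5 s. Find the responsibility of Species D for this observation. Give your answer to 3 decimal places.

Apply Bayes' rule: the posterior for each component is proportional to its prior times its likelihood at x.
Evaluate each component's likelihood at the observed value:
  f_A = 0.80·e^(−0.80·0.5) = 0.80·e^(−0.4000) = 0.536256
  f_B = 1.81·e^(−1.81·0.5) = 1.81·e^(−0.9050) = 0.732221
  f_C = 2.33·e^(−2.33·0.5) = 2.33·e^(−1.1650) = 0.72678
  f_D = 3.19·e^(−3.19·0.5) = 3.19·e^(−1.5950) = 0.647278
Prior × likelihood for each component:
  π_A·f_A = 0.25 × 0.536256 = 0.134064
  π_B·f_B = 0.27 × 0.732221 = 0.1977
  π_C·f_C = 0.16 × 0.72678 = 0.116285
  π_D·f_D = 0.32 × 0.647278 = 0.207129
Sum: 0.134064 + 0.1977 + 0.116285 + 0.207129 = 0.655177
So the posterior for Species D is 0.207129 / 0.655177 ≈ 0.316.

0.316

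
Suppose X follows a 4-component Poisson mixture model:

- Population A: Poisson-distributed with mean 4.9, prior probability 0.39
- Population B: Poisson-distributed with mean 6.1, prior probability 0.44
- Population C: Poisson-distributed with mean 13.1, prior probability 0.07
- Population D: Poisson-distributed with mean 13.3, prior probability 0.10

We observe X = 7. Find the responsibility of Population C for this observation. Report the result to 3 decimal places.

0.018

Apply Bayes' rule: the posterior for each component is proportional to its prior times its likelihood at x.
Poisson probabilities:
  p_A = e^(−4.9)·4.9^7/7! = 0.100207
  p_B = e^(−6.1)·6.1^7/7! = 0.139856
  p_C = e^(−13.1)·13.1^7/7! = 0.0268665
  p_D = e^(−13.3)·13.3^7/7! = 0.0244576
Weight by the priors:
  w_A·p_A = 0.39 × 0.100207 = 0.0390808
  w_B·p_B = 0.44 × 0.139856 = 0.0615368
  w_C·p_C = 0.07 × 0.0268665 = 0.00188065
  w_D·p_D = 0.10 × 0.0244576 = 0.00244576
Denominator: 0.0390808 + 0.0615368 + 0.00188065 + 0.00244576 = 0.104944
So the posterior for Population C is 0.00188065 / 0.104944 ≈ 0.018.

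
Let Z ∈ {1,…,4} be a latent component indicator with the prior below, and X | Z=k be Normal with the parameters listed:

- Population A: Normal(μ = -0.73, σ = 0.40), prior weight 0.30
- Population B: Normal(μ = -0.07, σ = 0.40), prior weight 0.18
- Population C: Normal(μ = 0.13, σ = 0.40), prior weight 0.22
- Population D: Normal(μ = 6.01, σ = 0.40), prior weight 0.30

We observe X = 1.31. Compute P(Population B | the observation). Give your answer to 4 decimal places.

0.1417

Posterior ∝ prior × likelihood, so P(k | x) ∝ w_k f_k(x); normalise over all components.
Normal densities:
  L_A = (1/(0.40·√(2π)))·exp(−(1.31−-0.73)²/(2·0.40²)) = 0.997356·exp(-13.00500) = 2.24311e-06
  L_B = (1/(0.40·√(2π)))·exp(−(1.31−-0.07)²/(2·0.40²)) = 0.997356·exp(-5.95125) = 0.0025957
  L_C = (1/(0.40·√(2π)))·exp(−(1.31−0.13)²/(2·0.40²)) = 0.997356·exp(-4.35125) = 0.0128566
  L_D = (1/(0.40·√(2π)))·exp(−(1.31−6.01)²/(2·0.40²)) = 0.997356·exp(-69.03125) = 1.04462e-30
Prior × likelihood for each component:
  w_A·L_A = 0.30 × 2.24311e-06 = 6.72933e-07
  w_B·L_B = 0.18 × 0.0025957 = 0.000467227
  w_C·L_C = 0.22 × 0.0128566 = 0.00282845
  w_D·L_D = 0.30 × 1.04462e-30 = 3.13387e-31
Normaliser: 6.72933e-07 + 0.000467227 + 0.00282845 + 3.13387e-31 = 0.00329635
P(Population B | data) = 0.000467227 / 0.00329635 ≈ 0.1417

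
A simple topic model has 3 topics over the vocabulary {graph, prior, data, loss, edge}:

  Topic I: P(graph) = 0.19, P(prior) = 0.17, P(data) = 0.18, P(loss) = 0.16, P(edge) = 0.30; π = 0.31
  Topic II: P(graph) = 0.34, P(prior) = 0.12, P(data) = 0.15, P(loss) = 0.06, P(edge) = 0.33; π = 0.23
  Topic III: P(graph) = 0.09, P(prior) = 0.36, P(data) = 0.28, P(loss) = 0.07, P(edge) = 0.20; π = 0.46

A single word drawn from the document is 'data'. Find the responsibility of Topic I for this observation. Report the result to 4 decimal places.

The responsibility of component k is P(Z=k) f_k(x) divided by Σ_j P(Z=j) f_j(x).
Evaluate each component's likelihood at the observed value:
  p_I = P(data | comp) = 0.18
  p_II = P(data | comp) = 0.15
  p_III = P(data | comp) = 0.28
Multiply by the mixture weights:
  P(Z=I)·p_I = 0.31 × 0.18 = 0.0558
  P(Z=II)·p_II = 0.23 × 0.15 = 0.0345
  P(Z=III)·p_III = 0.46 × 0.28 = 0.1288
Sum: 0.0558 + 0.0345 + 0.1288 = 0.2191
P(Topic I | data) = 0.0558 / 0.2191 ≈ 0.2547

0.2547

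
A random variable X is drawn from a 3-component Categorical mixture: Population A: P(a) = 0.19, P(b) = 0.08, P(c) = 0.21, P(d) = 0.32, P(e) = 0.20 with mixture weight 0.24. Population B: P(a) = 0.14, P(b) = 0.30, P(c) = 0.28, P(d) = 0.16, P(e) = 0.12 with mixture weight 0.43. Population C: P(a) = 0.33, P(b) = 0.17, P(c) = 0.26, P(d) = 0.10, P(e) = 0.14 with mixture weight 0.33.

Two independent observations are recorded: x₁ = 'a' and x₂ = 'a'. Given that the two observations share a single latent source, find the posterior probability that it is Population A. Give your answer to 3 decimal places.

P(component k | x) = π_k·f_k(x) / marginal(x), where marginal(x) = Σ_j π_j·f_j(x).
Since both observations come from the same component, the likelihood for component k is f_k(x₁)·f_k(x₂).
  f_A = [P(a | comp) = 0.19] × [0.19] = 0.0361
  f_B = [P(a | comp) = 0.14] × [0.14] = 0.0196
  f_C = [P(a | comp) = 0.33] × [0.33] = 0.1089
Prior × likelihood for each component:
  π_A·f_A = 0.24 × 0.0361 = 0.008664
  π_B·f_B = 0.43 × 0.0196 = 0.008428
  π_C·f_C = 0.33 × 0.1089 = 0.035937
Marginal: 0.008664 + 0.008428 + 0.035937 = 0.053029
P(Population A | data) ≈ 0.163

0.163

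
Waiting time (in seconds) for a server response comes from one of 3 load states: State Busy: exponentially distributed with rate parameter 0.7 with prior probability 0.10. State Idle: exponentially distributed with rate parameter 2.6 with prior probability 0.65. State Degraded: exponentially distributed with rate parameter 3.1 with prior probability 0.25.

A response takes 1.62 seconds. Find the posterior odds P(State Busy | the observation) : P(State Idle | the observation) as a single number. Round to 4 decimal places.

0.8994

Since P(k|x) ∝ π_k f_k(x), the posterior odds are π_i f_i(x) / (π_j f_j(x)).
Component likelihoods at x = 1.62 seconds:
  L_Busy = 0.225221
  L_Idle = 0.0385234
  L_Degraded = 0.0204331
Odds = (0.10/0.65) × (0.225221/0.0385234) = 0.153846 × 5.84633 ≈ 0.8994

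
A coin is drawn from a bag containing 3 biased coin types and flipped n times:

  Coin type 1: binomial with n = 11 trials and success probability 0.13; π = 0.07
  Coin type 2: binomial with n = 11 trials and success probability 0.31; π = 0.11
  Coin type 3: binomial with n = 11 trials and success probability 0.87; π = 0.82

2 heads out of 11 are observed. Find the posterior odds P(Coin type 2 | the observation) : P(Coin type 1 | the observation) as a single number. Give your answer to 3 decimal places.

Posterior odds = (π_i f_i(x)) / (π_j f_j(x)); the normalising sum cancels.
Binomial probabilities:
  p_1 = 0.265413
  p_2 = 0.187382
  p_3 = 4.4146e-07
Posterior odds = (π_2·p_2) / (π_1·p_1) = (0.11·0.187382) / (0.07·0.265413) = 0.020612 / 0.0185789 ≈ 1.109

1.109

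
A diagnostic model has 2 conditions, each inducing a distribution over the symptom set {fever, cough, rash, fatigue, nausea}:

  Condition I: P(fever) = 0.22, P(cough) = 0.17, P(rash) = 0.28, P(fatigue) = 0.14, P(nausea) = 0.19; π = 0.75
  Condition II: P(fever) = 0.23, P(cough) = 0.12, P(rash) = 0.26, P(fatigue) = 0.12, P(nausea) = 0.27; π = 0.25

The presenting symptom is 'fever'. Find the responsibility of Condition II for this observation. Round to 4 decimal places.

By Bayes' theorem, P(k | x) = w_k f_k(x) / Σ_j w_j f_j(x).
Evaluate each component's likelihood at the observed value:
  p_I = 0.22
  p_II = 0.23
Weight by the priors:
  w_I·p_I = 0.75 × 0.22 = 0.165
  w_II·p_II = 0.25 × 0.23 = 0.0575
Marginal: 0.165 + 0.0575 = 0.2225
So the posterior for Condition II is 0.0575 / 0.2225 ≈ 0.2584.

0.2584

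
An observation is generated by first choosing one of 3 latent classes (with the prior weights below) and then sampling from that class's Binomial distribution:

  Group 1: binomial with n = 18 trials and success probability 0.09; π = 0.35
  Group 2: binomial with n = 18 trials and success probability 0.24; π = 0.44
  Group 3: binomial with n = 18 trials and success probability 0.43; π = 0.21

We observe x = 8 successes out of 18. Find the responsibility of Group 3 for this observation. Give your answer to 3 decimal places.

Apply Bayes' rule: the posterior for each component is proportional to its prior times its likelihood at x.
Evaluate each component's likelihood at the observed value:
  L_1 = C(18,8)·0.09^8·0.91^10 = 43758·4.30467e-09·0.389416 = 7.33519e-05
  L_2 = C(18,8)·0.24^8·0.76^10 = 43758·1.10075e-05·0.0642889 = 0.0309659
  L_3 = C(18,8)·0.43^8·0.57^10 = 43758·0.00116882·0.00362033 = 0.185163
Multiply by the mixture weights:
  π_1·L_1 = 0.35 × 7.33519e-05 = 2.56732e-05
  π_2·L_2 = 0.44 × 0.0309659 = 0.013625
  π_3·L_3 = 0.21 × 0.185163 = 0.0388842
Marginal: 2.56732e-05 + 0.013625 + 0.0388842 = 0.0525348
P(Group 3 | the observation) = 0.0388842 / 0.0525348 ≈ 0.740

0.740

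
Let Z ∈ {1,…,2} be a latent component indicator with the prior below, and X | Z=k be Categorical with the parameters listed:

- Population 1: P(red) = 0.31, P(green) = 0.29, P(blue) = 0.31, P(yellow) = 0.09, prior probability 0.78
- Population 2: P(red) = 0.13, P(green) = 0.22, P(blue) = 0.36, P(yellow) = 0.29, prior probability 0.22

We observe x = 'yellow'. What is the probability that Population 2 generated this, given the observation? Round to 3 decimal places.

0.476

P(component k | x) = π_k·f_k(x) / marginal(x), where marginal(x) = Σ_j π_j·f_j(x).
Categorical probabilities:
  p_1 = P(yellow | comp) = 0.09
  p_2 = P(yellow | comp) = 0.29
Weight by the priors:
  π_1·p_1 = 0.78 × 0.09 = 0.0702
  π_2·p_2 = 0.22 × 0.29 = 0.0638
Denominator: 0.0702 + 0.0638 = 0.134
Responsibility of Population 2: 0.0638 / 0.134 ≈ 0.476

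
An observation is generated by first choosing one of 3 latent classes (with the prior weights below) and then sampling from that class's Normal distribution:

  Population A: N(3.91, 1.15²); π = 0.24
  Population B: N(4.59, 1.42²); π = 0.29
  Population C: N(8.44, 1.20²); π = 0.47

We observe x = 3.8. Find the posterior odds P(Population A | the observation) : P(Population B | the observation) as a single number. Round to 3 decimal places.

Since P(k|x) ∝ π_k f_k(x), the posterior odds are π_i f_i(x) / (π_j f_j(x)).
Component likelihoods at x = 3.8:
  f_A = (1/(1.15·√(2π)))·exp(−(3.8−3.91)²/(2·1.15²)) = 0.346906·exp(-0.00457) = 0.345323
  f_B = (1/(1.42·√(2π)))·exp(−(3.8−4.59)²/(2·1.42²)) = 0.280945·exp(-0.15476) = 0.240665
  f_C = (1/(1.20·√(2π)))·exp(−(3.8−8.44)²/(2·1.20²)) = 0.332452·exp(-7.47556) = 0.000188424
Odds = (0.24/0.29) × (0.345323/0.240665) = 0.827586 × 1.43487 ≈ 1.187

1.187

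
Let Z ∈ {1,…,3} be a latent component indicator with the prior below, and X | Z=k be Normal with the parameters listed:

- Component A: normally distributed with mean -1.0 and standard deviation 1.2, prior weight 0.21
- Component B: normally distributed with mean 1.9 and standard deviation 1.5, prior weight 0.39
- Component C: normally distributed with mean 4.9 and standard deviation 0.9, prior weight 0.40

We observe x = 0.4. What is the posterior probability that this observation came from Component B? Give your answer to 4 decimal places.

0.6402

Posterior ∝ prior × likelihood, so P(k | x) ∝ w_k f_k(x); normalise over all components.
Component likelihoods at x = 0.4:
  L_A = (1/(1.2·√(2π)))·exp(−(0.4−-1.0)²/(2·1.2²)) = 0.332452·exp(-0.68056) = 0.168332
  L_B = (1/(1.5·√(2π)))·exp(−(0.4−1.9)²/(2·1.5²)) = 0.265962·exp(-0.50000) = 0.161314
  L_C = (1/(0.9·√(2π)))·exp(−(0.4−4.9)²/(2·0.9²)) = 0.443269·exp(-12.50000) = 1.65191e-06
Unnormalised posteriors:
  w_A·L_A = 0.21 × 0.168332 = 0.0353498
  w_B·L_B = 0.39 × 0.161314 = 0.0629124
  w_C·L_C = 0.40 × 1.65191e-06 = 6.60764e-07
Denominator: 0.0353498 + 0.0629124 + 6.60764e-07 = 0.0982628
Responsibility of Component B: 0.0629124 / 0.0982628 ≈ 0.6402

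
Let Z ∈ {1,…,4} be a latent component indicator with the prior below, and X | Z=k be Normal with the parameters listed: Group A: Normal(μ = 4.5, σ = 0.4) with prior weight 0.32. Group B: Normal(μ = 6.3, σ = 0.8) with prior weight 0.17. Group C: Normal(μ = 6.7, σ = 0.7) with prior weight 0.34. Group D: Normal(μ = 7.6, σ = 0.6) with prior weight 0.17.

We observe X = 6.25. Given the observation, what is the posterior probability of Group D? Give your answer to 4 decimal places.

Apply Bayes' rule: the posterior for each component is proportional to its prior times its likelihood at x.
Component likelihoods at x = 6.25:
  L_A = (1/(0.4·√(2π)))·exp(−(6.25−4.5)²/(2·0.4²)) = 0.997356·exp(-9.57031) = 6.95851e-05
  L_B = (1/(0.8·√(2π)))·exp(−(6.25−6.3)²/(2·0.8²)) = 0.498678·exp(-0.00195) = 0.497705
  L_C = (1/(0.7·√(2π)))·exp(−(6.25−6.7)²/(2·0.7²)) = 0.569918·exp(-0.20663) = 0.463524
  L_D = (1/(0.6·√(2π)))·exp(−(6.25−7.6)²/(2·0.6²)) = 0.664904·exp(-2.53125) = 0.0528994
Weight by the priors:
  P(Z=A)·L_A = 0.32 × 6.95851e-05 = 2.22672e-05
  P(Z=B)·L_B = 0.17 × 0.497705 = 0.0846098
  P(Z=C)·L_C = 0.34 × 0.463524 = 0.157598
  P(Z=D)·L_D = 0.17 × 0.0528994 = 0.0089929
Denominator: 2.22672e-05 + 0.0846098 + 0.157598 + 0.0089929 = 0.251223
Responsibility of Group D: 0.0089929 / 0.251223 ≈ 0.0358

0.0358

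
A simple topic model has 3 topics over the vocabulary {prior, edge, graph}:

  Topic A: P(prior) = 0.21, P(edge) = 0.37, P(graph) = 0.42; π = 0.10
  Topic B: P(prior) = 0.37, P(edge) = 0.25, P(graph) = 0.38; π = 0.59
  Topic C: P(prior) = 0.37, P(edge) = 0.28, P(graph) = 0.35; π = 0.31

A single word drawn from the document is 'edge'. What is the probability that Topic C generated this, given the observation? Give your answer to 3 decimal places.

By Bayes' theorem, P(k | x) = w_k f_k(x) / Σ_j w_j f_j(x).
Evaluate each component's likelihood at the observed value:
  L_A = P(edge | comp) = 0.37
  L_B = P(edge | comp) = 0.25
  L_C = P(edge | comp) = 0.28
Prior × likelihood for each component:
  w_A·L_A = 0.10 × 0.37 = 0.037
  w_B·L_B = 0.59 × 0.25 = 0.1475
  w_C·L_C = 0.31 × 0.28 = 0.0868
Marginal: 0.037 + 0.1475 + 0.0868 = 0.2713
Responsibility of Topic C: 0.0868 / 0.2713 ≈ 0.320

0.320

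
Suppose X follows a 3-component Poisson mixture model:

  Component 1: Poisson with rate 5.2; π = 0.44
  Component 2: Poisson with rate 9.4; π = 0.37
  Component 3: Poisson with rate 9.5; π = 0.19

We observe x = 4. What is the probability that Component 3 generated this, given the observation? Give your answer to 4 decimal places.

0.0544

Posterior ∝ prior × likelihood, so P(k | x) ∝ w_k f_k(x); normalise over all components.
Evaluate each component's likelihood at the observed value:
  L_1 = 0.168063
  L_2 = 0.0269111
  L_3 = 0.025403
Unnormalised posteriors:
  w_1·L_1 = 0.44 × 0.168063 = 0.0739475
  w_2·L_2 = 0.37 × 0.0269111 = 0.00995712
  w_3·L_3 = 0.19 × 0.025403 = 0.00482658
Sum: 0.0739475 + 0.00995712 + 0.00482658 = 0.0887312
So the posterior for Component 3 is 0.00482658 / 0.0887312 ≈ 0.0544.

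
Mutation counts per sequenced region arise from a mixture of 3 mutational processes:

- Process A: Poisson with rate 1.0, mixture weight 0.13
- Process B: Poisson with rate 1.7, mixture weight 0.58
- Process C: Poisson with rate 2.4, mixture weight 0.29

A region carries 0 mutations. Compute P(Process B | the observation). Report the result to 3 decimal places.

P(component k | x) = w_k·f_k(x) / marginal(x), where marginal(x) = Σ_j w_j·f_j(x).
Component likelihoods at x = 0 mutations:
  f_A = 0.367879
  f_B = 0.182684
  f_C = 0.090718
Multiply by the mixture weights:
  w_A·f_A = 0.13 × 0.367879 = 0.0478243
  w_B·f_B = 0.58 × 0.182684 = 0.105956
  w_C·f_C = 0.29 × 0.090718 = 0.0263082
Denominator: 0.0478243 + 0.105956 + 0.0263082 = 0.180089
Responsibility of Process B: 0.105956 / 0.180089 ≈ 0.588

0.588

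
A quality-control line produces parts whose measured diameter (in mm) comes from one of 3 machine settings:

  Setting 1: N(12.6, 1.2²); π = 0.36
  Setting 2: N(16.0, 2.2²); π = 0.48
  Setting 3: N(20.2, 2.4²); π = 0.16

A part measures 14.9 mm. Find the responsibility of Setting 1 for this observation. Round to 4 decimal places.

The responsibility of component k is P(Z=k) f_k(x) divided by Σ_j P(Z=j) f_j(x).
Evaluate each component's likelihood at the observed value:
  f_1 = 0.0529681
  f_2 = 0.16003
  f_3 = 0.0145121
Weight by the priors:
  P(Z=1)·f_1 = 0.36 × 0.0529681 = 0.0190685
  P(Z=2)·f_2 = 0.48 × 0.16003 = 0.0768143
  P(Z=3)·f_3 = 0.16 × 0.0145121 = 0.00232193
Marginal: 0.0190685 + 0.0768143 + 0.00232193 = 0.0982047
So the posterior for Setting 1 is 0.0190685 / 0.0982047 ≈ 0.1942.

0.1942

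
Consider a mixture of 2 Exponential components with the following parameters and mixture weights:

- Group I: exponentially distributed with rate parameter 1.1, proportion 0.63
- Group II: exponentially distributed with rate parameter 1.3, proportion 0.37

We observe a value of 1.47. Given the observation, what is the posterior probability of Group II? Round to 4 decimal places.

Apply Bayes' rule: the posterior for each component is proportional to its prior times its likelihood at x.
Component likelihoods at x = 1.47:
  p_I = 1.1·e^(−1.1·1.47) = 1.1·e^(−1.6170) = 0.218343
  p_II = 1.3·e^(−1.3·1.47) = 1.3·e^(−1.9110) = 0.192312
Multiply by the mixture weights:
  P(Z=I)·p_I = 0.63 × 0.218343 = 0.137556
  P(Z=II)·p_II = 0.37 × 0.192312 = 0.0711555
Normaliser: 0.137556 + 0.0711555 = 0.208711
P(Group II | x) ≈ 0.3409

0.3409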